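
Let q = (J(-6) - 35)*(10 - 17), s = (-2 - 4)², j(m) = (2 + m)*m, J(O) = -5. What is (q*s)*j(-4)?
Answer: 80640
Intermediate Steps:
j(m) = m*(2 + m)
s = 36 (s = (-6)² = 36)
q = 280 (q = (-5 - 35)*(10 - 17) = -40*(-7) = 280)
(q*s)*j(-4) = (280*36)*(-4*(2 - 4)) = 10080*(-4*(-2)) = 10080*8 = 80640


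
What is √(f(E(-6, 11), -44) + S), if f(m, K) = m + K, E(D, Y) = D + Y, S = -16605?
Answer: 2*I*√4161 ≈ 129.01*I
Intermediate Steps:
f(m, K) = K + m
√(f(E(-6, 11), -44) + S) = √((-44 + (-6 + 11)) - 16605) = √((-44 + 5) - 16605) = √(-39 - 16605) = √(-16644) = 2*I*√4161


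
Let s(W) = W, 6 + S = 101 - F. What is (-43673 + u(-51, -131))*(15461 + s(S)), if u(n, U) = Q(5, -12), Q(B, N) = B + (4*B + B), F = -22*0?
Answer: -678910508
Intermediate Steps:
F = 0
Q(B, N) = 6*B (Q(B, N) = B + 5*B = 6*B)
S = 95 (S = -6 + (101 - 1*0) = -6 + (101 + 0) = -6 + 101 = 95)
u(n, U) = 30 (u(n, U) = 6*5 = 30)
(-43673 + u(-51, -131))*(15461 + s(S)) = (-43673 + 30)*(15461 + 95) = -43643*15556 = -678910508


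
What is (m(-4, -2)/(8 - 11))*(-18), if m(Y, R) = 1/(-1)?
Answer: -6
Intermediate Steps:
m(Y, R) = -1 (m(Y, R) = 1*(-1) = -1)
(m(-4, -2)/(8 - 11))*(-18) = -1/(8 - 11)*(-18) = -1/(-3)*(-18) = -1*(-⅓)*(-18) = (⅓)*(-18) = -6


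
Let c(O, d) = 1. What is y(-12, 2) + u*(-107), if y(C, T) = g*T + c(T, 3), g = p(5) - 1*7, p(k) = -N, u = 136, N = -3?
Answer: -14559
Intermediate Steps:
p(k) = 3 (p(k) = -1*(-3) = 3)
g = -4 (g = 3 - 1*7 = 3 - 7 = -4)
y(C, T) = 1 - 4*T (y(C, T) = -4*T + 1 = 1 - 4*T)
y(-12, 2) + u*(-107) = (1 - 4*2) + 136*(-107) = (1 - 8) - 14552 = -7 - 14552 = -14559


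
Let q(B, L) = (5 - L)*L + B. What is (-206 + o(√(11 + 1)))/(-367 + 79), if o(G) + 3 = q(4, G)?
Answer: 217/288 - 5*√3/144 ≈ 0.69333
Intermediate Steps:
q(B, L) = B + L*(5 - L) (q(B, L) = L*(5 - L) + B = B + L*(5 - L))
o(G) = 1 - G² + 5*G (o(G) = -3 + (4 - G² + 5*G) = 1 - G² + 5*G)
(-206 + o(√(11 + 1)))/(-367 + 79) = (-206 + (1 - (√(11 + 1))² + 5*√(11 + 1)))/(-367 + 79) = (-206 + (1 - (√12)² + 5*√12))/(-288) = (-206 + (1 - (2*√3)² + 5*(2*√3)))*(-1/288) = (-206 + (1 - 1*12 + 10*√3))*(-1/288) = (-206 + (1 - 12 + 10*√3))*(-1/288) = (-206 + (-11 + 10*√3))*(-1/288) = (-217 + 10*√3)*(-1/288) = 217/288 - 5*√3/144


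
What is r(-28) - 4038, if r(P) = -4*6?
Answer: -4062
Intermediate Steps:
r(P) = -24
r(-28) - 4038 = -24 - 4038 = -4062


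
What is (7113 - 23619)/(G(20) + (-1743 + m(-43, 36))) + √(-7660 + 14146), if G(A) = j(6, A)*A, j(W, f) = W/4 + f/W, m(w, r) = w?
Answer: 3537/362 + √6486 ≈ 90.306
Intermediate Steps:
j(W, f) = W/4 + f/W (j(W, f) = W*(¼) + f/W = W/4 + f/W)
G(A) = A*(3/2 + A/6) (G(A) = ((¼)*6 + A/6)*A = (3/2 + A*(⅙))*A = (3/2 + A/6)*A = A*(3/2 + A/6))
(7113 - 23619)/(G(20) + (-1743 + m(-43, 36))) + √(-7660 + 14146) = (7113 - 23619)/((⅙)*20*(9 + 20) + (-1743 - 43)) + √(-7660 + 14146) = -16506/((⅙)*20*29 - 1786) + √6486 = -16506/(290/3 - 1786) + √6486 = -16506/(-5068/3) + √6486 = -16506*(-3/5068) + √6486 = 3537/362 + √6486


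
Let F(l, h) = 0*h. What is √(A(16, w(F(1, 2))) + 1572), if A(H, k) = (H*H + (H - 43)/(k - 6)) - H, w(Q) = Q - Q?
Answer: √7266/2 ≈ 42.620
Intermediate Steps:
F(l, h) = 0
w(Q) = 0
A(H, k) = H² - H + (-43 + H)/(-6 + k) (A(H, k) = (H² + (-43 + H)/(-6 + k)) - H = H² - H + (-43 + H)/(-6 + k))
√(A(16, w(F(1, 2))) + 1572) = √((-43 - 6*16² + 7*16 + 0*16² - 1*16*0)/(-6 + 0) + 1572) = √((-43 - 6*256 + 112 + 0*256 + 0)/(-6) + 1572) = √(-(-43 - 1536 + 112 + 0 + 0)/6 + 1572) = √(-⅙*(-1467) + 1572) = √(489/2 + 1572) = √(3633/2) = √7266/2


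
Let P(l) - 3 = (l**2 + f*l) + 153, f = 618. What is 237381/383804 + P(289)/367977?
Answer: 188014477553/141231044508 ≈ 1.3313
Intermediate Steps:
P(l) = 156 + l**2 + 618*l (P(l) = 3 + ((l**2 + 618*l) + 153) = 3 + (153 + l**2 + 618*l) = 156 + l**2 + 618*l)
237381/383804 + P(289)/367977 = 237381/383804 + (156 + 289**2 + 618*289)/367977 = 237381*(1/383804) + (156 + 83521 + 178602)*(1/367977) = 237381/383804 + 262279*(1/367977) = 237381/383804 + 262279/367977 = 188014477553/141231044508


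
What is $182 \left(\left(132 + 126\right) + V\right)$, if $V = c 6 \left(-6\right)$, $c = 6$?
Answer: $7644$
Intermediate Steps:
$V = -216$ ($V = 6 \cdot 6 \left(-6\right) = 36 \left(-6\right) = -216$)
$182 \left(\left(132 + 126\right) + V\right) = 182 \left(\left(132 + 126\right) - 216\right) = 182 \left(258 - 216\right) = 182 \cdot 42 = 7644$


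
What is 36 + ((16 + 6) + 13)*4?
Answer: 176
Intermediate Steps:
36 + ((16 + 6) + 13)*4 = 36 + (22 + 13)*4 = 36 + 35*4 = 36 + 140 = 176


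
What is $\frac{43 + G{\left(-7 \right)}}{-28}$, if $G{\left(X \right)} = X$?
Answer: $- \frac{9}{7} \approx -1.2857$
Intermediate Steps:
$\frac{43 + G{\left(-7 \right)}}{-28} = \frac{43 - 7}{-28} = \left(- \frac{1}{28}\right) 36 = - \frac{9}{7}$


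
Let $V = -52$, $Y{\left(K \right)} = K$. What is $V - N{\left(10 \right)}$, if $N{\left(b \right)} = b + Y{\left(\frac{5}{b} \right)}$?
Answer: $- \frac{125}{2} \approx -62.5$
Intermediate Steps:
$N{\left(b \right)} = b + \frac{5}{b}$
$V - N{\left(10 \right)} = -52 - \left(10 + \frac{5}{10}\right) = -52 - \left(10 + 5 \cdot \frac{1}{10}\right) = -52 - \left(10 + \frac{1}{2}\right) = -52 - \frac{21}{2} = - \frac{125}{2}$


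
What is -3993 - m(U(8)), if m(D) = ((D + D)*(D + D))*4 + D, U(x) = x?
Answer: -5025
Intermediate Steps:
m(D) = D + 16*D² (m(D) = ((2*D)*(2*D))*4 + D = (4*D²)*4 + D = 16*D² + D = D + 16*D²)
-3993 - m(U(8)) = -3993 - 8*(1 + 16*8) = -3993 - 8*(1 + 128) = -3993 - 8*129 = -3993 - 1*1032 = -3993 - 1032 = -5025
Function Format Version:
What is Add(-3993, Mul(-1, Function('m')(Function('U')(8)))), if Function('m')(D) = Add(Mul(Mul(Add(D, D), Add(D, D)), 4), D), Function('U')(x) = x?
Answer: -5025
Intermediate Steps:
Function('m')(D) = Add(D, Mul(16, Pow(D, 2))) (Function('m')(D) = Add(Mul(Mul(Mul(2, D), Mul(2, D)), 4), D) = Add(Mul(Mul(4, Pow(D, 2)), 4), D) = Add(Mul(16, Pow(D, 2)), D) = Add(D, Mul(16, Pow(D, 2))))
Add(-3993, Mul(-1, Function('m')(Function('U')(8)))) = Add(-3993, Mul(-1, Mul(8, Add(1, Mul(16, 8))))) = Add(-3993, Mul(-1, Mul(8, Add(1, 128)))) = Add(-3993, Mul(-1, Mul(8, 129))) = Add(-3993, Mul(-1, 1032)) = Add(-3993, -1032) = -5025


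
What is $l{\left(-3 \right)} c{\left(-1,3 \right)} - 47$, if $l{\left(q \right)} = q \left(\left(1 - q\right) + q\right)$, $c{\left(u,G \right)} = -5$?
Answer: $-32$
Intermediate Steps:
$l{\left(q \right)} = q$ ($l{\left(q \right)} = q 1 = q$)
$l{\left(-3 \right)} c{\left(-1,3 \right)} - 47 = \left(-3\right) \left(-5\right) - 47 = 15 - 47 = -32$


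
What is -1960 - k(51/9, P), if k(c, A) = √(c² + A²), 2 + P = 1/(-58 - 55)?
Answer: -1960 - √4154002/339 ≈ -1966.0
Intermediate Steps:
P = -227/113 (P = -2 + 1/(-58 - 55) = -2 + 1/(-113) = -2 - 1/113 = -227/113 ≈ -2.0089)
k(c, A) = √(A² + c²)
-1960 - k(51/9, P) = -1960 - √((-227/113)² + (51/9)²) = -1960 - √(51529/12769 + (51*(⅑))²) = -1960 - √(51529/12769 + (17/3)²) = -1960 - √(51529/12769 + 289/9) = -1960 - √(4154002/114921) = -1960 - √4154002/339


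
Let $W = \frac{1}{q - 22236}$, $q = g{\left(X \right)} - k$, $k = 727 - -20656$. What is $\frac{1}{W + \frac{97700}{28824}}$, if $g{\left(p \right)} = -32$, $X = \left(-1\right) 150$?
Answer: $\frac{314549106}{1066168469} \approx 0.29503$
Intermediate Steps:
$X = -150$
$k = 21383$ ($k = 727 + 20656 = 21383$)
$q = -21415$ ($q = -32 - 21383 = -21415$)
$W = - \frac{1}{43651}$ ($W = \frac{1}{-21415 - 22236} = \frac{1}{-43651} = - \frac{1}{43651} \approx -2.2909 \cdot 10^{-5}$)
$\frac{1}{W + \frac{97700}{28824}} = \frac{1}{- \frac{1}{43651} + \frac{97700}{28824}} = \frac{1}{- \frac{1}{43651} + 97700 \cdot \frac{1}{28824}} = \frac{1}{- \frac{1}{43651} + \frac{24425}{7206}} = \frac{1}{\frac{1066168469}{314549106}} = \frac{314549106}{1066168469}$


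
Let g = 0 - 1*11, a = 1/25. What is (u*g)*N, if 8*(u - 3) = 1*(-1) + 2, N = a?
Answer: -11/8 ≈ -1.3750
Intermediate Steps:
a = 1/25 ≈ 0.040000
N = 1/25 ≈ 0.040000
g = -11 (g = 0 - 11 = -11)
u = 25/8 (u = 3 + (1*(-1) + 2)/8 = 3 + (-1 + 2)/8 = 3 + (⅛)*1 = 3 + ⅛ = 25/8 ≈ 3.1250)
(u*g)*N = ((25/8)*(-11))*(1/25) = -275/8*1/25 = -11/8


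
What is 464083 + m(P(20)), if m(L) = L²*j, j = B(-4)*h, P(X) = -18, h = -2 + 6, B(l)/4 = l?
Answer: 443347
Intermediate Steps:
B(l) = 4*l
h = 4
j = -64 (j = (4*(-4))*4 = -16*4 = -64)
m(L) = -64*L² (m(L) = L²*(-64) = -64*L²)
464083 + m(P(20)) = 464083 - 64*(-18)² = 464083 - 64*324 = 464083 - 20736 = 443347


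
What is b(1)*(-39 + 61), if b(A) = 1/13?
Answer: 22/13 ≈ 1.6923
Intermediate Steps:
b(A) = 1/13
b(1)*(-39 + 61) = (-39 + 61)/13 = (1/13)*22 = 22/13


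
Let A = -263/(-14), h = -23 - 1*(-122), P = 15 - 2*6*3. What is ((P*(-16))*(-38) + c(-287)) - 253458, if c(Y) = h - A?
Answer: -3726041/14 ≈ -2.6615e+5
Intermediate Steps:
P = -21 (P = 15 - 12*3 = 15 - 1*36 = 15 - 36 = -21)
h = 99 (h = -23 + 122 = 99)
A = 263/14 (A = -263*(-1/14) = 263/14 ≈ 18.786)
c(Y) = 1123/14 (c(Y) = 99 - 1*263/14 = 99 - 263/14 = 1123/14)
((P*(-16))*(-38) + c(-287)) - 253458 = (-21*(-16)*(-38) + 1123/14) - 253458 = (336*(-38) + 1123/14) - 253458 = (-12768 + 1123/14) - 253458 = -177629/14 - 253458 = -3726041/14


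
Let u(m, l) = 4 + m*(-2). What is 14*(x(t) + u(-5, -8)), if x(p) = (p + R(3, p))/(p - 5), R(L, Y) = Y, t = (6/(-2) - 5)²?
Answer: 13356/59 ≈ 226.37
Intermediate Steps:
u(m, l) = 4 - 2*m
t = 64 (t = (6*(-½) - 5)² = (-3 - 5)² = (-8)² = 64)
x(p) = 2*p/(-5 + p) (x(p) = (p + p)/(p - 5) = (2*p)/(-5 + p) = 2*p/(-5 + p))
14*(x(t) + u(-5, -8)) = 14*(2*64/(-5 + 64) + (4 - 2*(-5))) = 14*(2*64/59 + (4 + 10)) = 14*(2*64*(1/59) + 14) = 14*(128/59 + 14) = 14*(954/59) = 13356/59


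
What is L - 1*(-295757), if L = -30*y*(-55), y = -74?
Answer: 173657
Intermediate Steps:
L = -122100 (L = -30*(-74)*(-55) = 2220*(-55) = -122100)
L - 1*(-295757) = -122100 - 1*(-295757) = -122100 + 295757 = 173657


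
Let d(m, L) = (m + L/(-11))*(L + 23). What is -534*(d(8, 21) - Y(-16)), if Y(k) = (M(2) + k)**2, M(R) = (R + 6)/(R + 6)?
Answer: -22962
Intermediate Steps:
M(R) = 1 (M(R) = (6 + R)/(6 + R) = 1)
d(m, L) = (23 + L)*(m - L/11) (d(m, L) = (m + L*(-1/11))*(23 + L) = (m - L/11)*(23 + L) = (23 + L)*(m - L/11))
Y(k) = (1 + k)**2
-534*(d(8, 21) - Y(-16)) = -534*((23*8 - 23/11*21 - 1/11*21**2 + 21*8) - (1 - 16)**2) = -534*((184 - 483/11 - 1/11*441 + 168) - 1*(-15)**2) = -534*((184 - 483/11 - 441/11 + 168) - 1*225) = -534*(268 - 225) = -534*43 = -22962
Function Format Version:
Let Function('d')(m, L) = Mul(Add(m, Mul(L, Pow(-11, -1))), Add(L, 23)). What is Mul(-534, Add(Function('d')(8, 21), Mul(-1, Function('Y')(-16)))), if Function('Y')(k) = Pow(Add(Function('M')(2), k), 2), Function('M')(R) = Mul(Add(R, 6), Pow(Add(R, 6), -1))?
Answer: -22962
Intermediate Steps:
Function('M')(R) = 1 (Function('M')(R) = Mul(Add(6, R), Pow(Add(6, R), -1)) = 1)
Function('d')(m, L) = Mul(Add(23, L), Add(m, Mul(Rational(-1, 11), L))) (Function('d')(m, L) = Mul(Add(m, Mul(L, Rational(-1, 11))), Add(23, L)) = Mul(Add(m, Mul(Rational(-1, 11), L)), Add(23, L)) = Mul(Add(23, L), Add(m, Mul(Rational(-1, 11), L))))
Function('Y')(k) = Pow(Add(1, k), 2)
Mul(-534, Add(Function('d')(8, 21), Mul(-1, Function('Y')(-16)))) = Mul(-534, Add(Add(Mul(23, 8), Mul(Rational(-23, 11), 21), Mul(Rational(-1, 11), Pow(21, 2)), Mul(21, 8)), Mul(-1, Pow(Add(1, -16), 2)))) = Mul(-534, Add(Add(184, Rational(-483, 11), Mul(Rational(-1, 11), 441), 168), Mul(-1, Pow(-15, 2)))) = Mul(-534, Add(Add(184, Rational(-483, 11), Rational(-441, 11), 168), Mul(-1, 225))) = Mul(-534, Add(268, -225)) = Mul(-534, 43) = -22962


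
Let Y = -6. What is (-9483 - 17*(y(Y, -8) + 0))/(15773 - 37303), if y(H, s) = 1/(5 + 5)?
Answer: 94847/215300 ≈ 0.44053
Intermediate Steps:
y(H, s) = ⅒ (y(H, s) = 1/10 = ⅒)
(-9483 - 17*(y(Y, -8) + 0))/(15773 - 37303) = (-9483 - 17*(⅒ + 0))/(15773 - 37303) = (-9483 - 17*⅒)/(-21530) = (-9483 - 17/10)*(-1/21530) = -94847/10*(-1/21530) = 94847/215300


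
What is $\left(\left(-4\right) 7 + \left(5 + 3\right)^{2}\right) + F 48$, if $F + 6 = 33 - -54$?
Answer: $3924$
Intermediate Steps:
$F = 81$ ($F = -6 + \left(33 - -54\right) = -6 + \left(33 + 54\right) = -6 + 87 = 81$)
$\left(\left(-4\right) 7 + \left(5 + 3\right)^{2}\right) + F 48 = \left(\left(-4\right) 7 + \left(5 + 3\right)^{2}\right) + 81 \cdot 48 = \left(-28 + 8^{2}\right) + 3888 = \left(-28 + 64\right) + 3888 = 36 + 3888 = 3924$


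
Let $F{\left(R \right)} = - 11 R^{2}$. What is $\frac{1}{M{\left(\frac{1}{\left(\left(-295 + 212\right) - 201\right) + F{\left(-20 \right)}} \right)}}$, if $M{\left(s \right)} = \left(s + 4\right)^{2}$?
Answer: $\frac{21939856}{351000225} \approx 0.062507$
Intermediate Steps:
$M{\left(s \right)} = \left(4 + s\right)^{2}$
$\frac{1}{M{\left(\frac{1}{\left(\left(-295 + 212\right) - 201\right) + F{\left(-20 \right)}} \right)}} = \frac{1}{\left(4 + \frac{1}{\left(\left(-295 + 212\right) - 201\right) - 11 \left(-20\right)^{2}}\right)^{2}} = \frac{1}{\left(4 + \frac{1}{\left(-83 - 201\right) - 4400}\right)^{2}} = \frac{1}{\left(4 + \frac{1}{-284 - 4400}\right)^{2}} = \frac{1}{\left(4 + \frac{1}{-4684}\right)^{2}} = \frac{1}{\left(4 - \frac{1}{4684}\right)^{2}} = \frac{1}{\left(\frac{18735}{4684}\right)^{2}} = \frac{1}{\frac{351000225}{21939856}} = \frac{21939856}{351000225}$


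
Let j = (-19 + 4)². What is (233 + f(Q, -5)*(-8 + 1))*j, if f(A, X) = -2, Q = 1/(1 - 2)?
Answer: 55575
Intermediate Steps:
Q = -1 (Q = 1/(-1) = -1)
j = 225 (j = (-15)² = 225)
(233 + f(Q, -5)*(-8 + 1))*j = (233 - 2*(-8 + 1))*225 = (233 - 2*(-7))*225 = (233 + 14)*225 = 247*225 = 55575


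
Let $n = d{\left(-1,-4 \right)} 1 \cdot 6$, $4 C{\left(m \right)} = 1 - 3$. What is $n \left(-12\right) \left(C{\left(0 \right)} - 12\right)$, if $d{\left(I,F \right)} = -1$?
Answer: $-900$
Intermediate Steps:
$C{\left(m \right)} = - \frac{1}{2}$ ($C{\left(m \right)} = \frac{1 - 3}{4} = \frac{1}{4} \left(-2\right) = - \frac{1}{2}$)
$n = -6$ ($n = \left(-1\right) 1 \cdot 6 = \left(-1\right) 6 = -6$)
$n \left(-12\right) \left(C{\left(0 \right)} - 12\right) = \left(-6\right) \left(-12\right) \left(- \frac{1}{2} - 12\right) = 72 \left(- \frac{25}{2}\right) = -900$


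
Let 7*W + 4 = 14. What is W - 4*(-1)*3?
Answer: 94/7 ≈ 13.429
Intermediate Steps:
W = 10/7 (W = -4/7 + (⅐)*14 = -4/7 + 2 = 10/7 ≈ 1.4286)
W - 4*(-1)*3 = 10/7 - 4*(-1)*3 = 10/7 + 4*3 = 10/7 + 12 = 94/7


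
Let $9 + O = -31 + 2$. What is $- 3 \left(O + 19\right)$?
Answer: $57$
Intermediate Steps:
$O = -38$ ($O = -9 + \left(-31 + 2\right) = -9 - 29 = -38$)
$- 3 \left(O + 19\right) = - 3 \left(-38 + 19\right) = \left(-3\right) \left(-19\right) = 57$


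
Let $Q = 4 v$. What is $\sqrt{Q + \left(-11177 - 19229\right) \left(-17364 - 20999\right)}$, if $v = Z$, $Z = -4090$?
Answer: $49 \sqrt{485818} \approx 34153.0$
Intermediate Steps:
$v = -4090$
$Q = -16360$ ($Q = 4 \left(-4090\right) = -16360$)
$\sqrt{Q + \left(-11177 - 19229\right) \left(-17364 - 20999\right)} = \sqrt{-16360 + \left(-11177 - 19229\right) \left(-17364 - 20999\right)} = \sqrt{-16360 - -1166465378} = \sqrt{-16360 + 1166465378} = \sqrt{1166449018} = 49 \sqrt{485818}$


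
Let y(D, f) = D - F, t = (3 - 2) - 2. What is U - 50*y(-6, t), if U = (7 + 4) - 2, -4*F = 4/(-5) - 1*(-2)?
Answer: 294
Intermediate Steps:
t = -1 (t = 1 - 2 = -1)
F = -3/10 (F = -(4/(-5) - 1*(-2))/4 = -(4*(-⅕) + 2)/4 = -(-⅘ + 2)/4 = -¼*6/5 = -3/10 ≈ -0.30000)
y(D, f) = 3/10 + D (y(D, f) = D - 1*(-3/10) = D + 3/10 = 3/10 + D)
U = 9 (U = 11 - 2 = 9)
U - 50*y(-6, t) = 9 - 50*(3/10 - 6) = 9 - 50*(-57/10) = 9 + 285 = 294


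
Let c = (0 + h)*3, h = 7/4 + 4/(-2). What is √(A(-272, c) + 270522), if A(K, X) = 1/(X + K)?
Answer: √321997192318/1091 ≈ 520.12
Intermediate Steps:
h = -¼ (h = 7*(¼) + 4*(-½) = 7/4 - 2 = -¼ ≈ -0.25000)
c = -¾ (c = (0 - ¼)*3 = -¼*3 = -¾ ≈ -0.75000)
A(K, X) = 1/(K + X)
√(A(-272, c) + 270522) = √(1/(-272 - ¾) + 270522) = √(1/(-1091/4) + 270522) = √(-4/1091 + 270522) = √(295139498/1091) = √321997192318/1091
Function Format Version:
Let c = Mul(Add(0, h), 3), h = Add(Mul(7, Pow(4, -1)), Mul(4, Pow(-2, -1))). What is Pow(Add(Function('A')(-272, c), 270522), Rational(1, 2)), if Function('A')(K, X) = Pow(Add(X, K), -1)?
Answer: Mul(Rational(1, 1091), Pow(321997192318, Rational(1, 2))) ≈ 520.12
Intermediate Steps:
h = Rational(-1, 4) (h = Add(Mul(7, Rational(1, 4)), Mul(4, Rational(-1, 2))) = Add(Rational(7, 4), -2) = Rational(-1, 4) ≈ -0.25000)
c = Rational(-3, 4) (c = Mul(Add(0, Rational(-1, 4)), 3) = Mul(Rational(-1, 4), 3) = Rational(-3, 4) ≈ -0.75000)
Function('A')(K, X) = Pow(Add(K, X), -1)
Pow(Add(Function('A')(-272, c), 270522), Rational(1, 2)) = Pow(Add(Pow(Add(-272, Rational(-3, 4)), -1), 270522), Rational(1, 2)) = Pow(Add(Pow(Rational(-1091, 4), -1), 270522), Rational(1, 2)) = Pow(Add(Rational(-4, 1091), 270522), Rational(1, 2)) = Pow(Rational(295139498, 1091), Rational(1, 2)) = Mul(Rational(1, 1091), Pow(321997192318, Rational(1, 2)))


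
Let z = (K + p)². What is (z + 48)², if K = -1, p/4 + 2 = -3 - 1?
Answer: 452929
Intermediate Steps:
p = -24 (p = -8 + 4*(-3 - 1) = -8 + 4*(-4) = -8 - 16 = -24)
z = 625 (z = (-1 - 24)² = (-25)² = 625)
(z + 48)² = (625 + 48)² = 673² = 452929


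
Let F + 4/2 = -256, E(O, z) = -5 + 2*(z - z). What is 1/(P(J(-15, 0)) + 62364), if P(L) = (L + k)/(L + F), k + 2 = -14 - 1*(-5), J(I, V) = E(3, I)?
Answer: 263/16401748 ≈ 1.6035e-5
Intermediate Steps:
E(O, z) = -5 (E(O, z) = -5 + 2*0 = -5 + 0 = -5)
F = -258 (F = -2 - 256 = -258)
J(I, V) = -5
k = -11 (k = -2 + (-14 - 1*(-5)) = -2 + (-14 + 5) = -2 - 9 = -11)
P(L) = (-11 + L)/(-258 + L) (P(L) = (L - 11)/(L - 258) = (-11 + L)/(-258 + L))
1/(P(J(-15, 0)) + 62364) = 1/((-11 - 5)/(-258 - 5) + 62364) = 1/(-16/(-263) + 62364) = 1/(-1/263*(-16) + 62364) = 1/(16/263 + 62364) = 1/(16401748/263) = 263/16401748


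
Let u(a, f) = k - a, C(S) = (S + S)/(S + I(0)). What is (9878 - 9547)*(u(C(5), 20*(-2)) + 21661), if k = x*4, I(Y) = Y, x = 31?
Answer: 7210173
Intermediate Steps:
k = 124 (k = 31*4 = 124)
C(S) = 2 (C(S) = (S + S)/(S + 0) = (2*S)/S = 2)
u(a, f) = 124 - a
(9878 - 9547)*(u(C(5), 20*(-2)) + 21661) = (9878 - 9547)*((124 - 1*2) + 21661) = 331*((124 - 2) + 21661) = 331*(122 + 21661) = 331*21783 = 7210173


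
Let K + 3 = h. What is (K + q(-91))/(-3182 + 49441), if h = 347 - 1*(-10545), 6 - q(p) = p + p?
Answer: 11077/46259 ≈ 0.23946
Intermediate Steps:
q(p) = 6 - 2*p (q(p) = 6 - (p + p) = 6 - 2*p)
h = 10892 (h = 347 + 10545 = 10892)
K = 10889 (K = -3 + 10892 = 10889)
(K + q(-91))/(-3182 + 49441) = (10889 + (6 - 2*(-91)))/(-3182 + 49441) = (10889 + (6 + 182))/46259 = (10889 + 188)*(1/46259) = 11077*(1/46259) = 11077/46259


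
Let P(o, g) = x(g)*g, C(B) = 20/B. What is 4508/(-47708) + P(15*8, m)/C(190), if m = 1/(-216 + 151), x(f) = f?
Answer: -9296537/100783150 ≈ -0.092243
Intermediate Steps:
m = -1/65 (m = 1/(-65) = -1/65 ≈ -0.015385)
P(o, g) = g**2 (P(o, g) = g*g = g**2)
4508/(-47708) + P(15*8, m)/C(190) = 4508/(-47708) + (-1/65)**2/((20/190)) = 4508*(-1/47708) + 1/(4225*((20*(1/190)))) = -1127/11927 + 1/(4225*(2/19)) = -1127/11927 + (1/4225)*(19/2) = -1127/11927 + 19/8450 = -9296537/100783150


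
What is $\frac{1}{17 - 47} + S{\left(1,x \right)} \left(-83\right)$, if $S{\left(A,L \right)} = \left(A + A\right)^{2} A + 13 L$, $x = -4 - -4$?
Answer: $- \frac{9961}{30} \approx -332.03$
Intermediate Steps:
$x = 0$ ($x = -4 + 4 = 0$)
$S{\left(A,L \right)} = 4 A^{3} + 13 L$ ($S{\left(A,L \right)} = \left(2 A\right)^{2} A + 13 L = 4 A^{2} A + 13 L = 4 A^{3} + 13 L$)
$\frac{1}{17 - 47} + S{\left(1,x \right)} \left(-83\right) = \frac{1}{17 - 47} + \left(4 \cdot 1^{3} + 13 \cdot 0\right) \left(-83\right) = \frac{1}{-30} + \left(4 \cdot 1 + 0\right) \left(-83\right) = - \frac{1}{30} + \left(4 + 0\right) \left(-83\right) = - \frac{1}{30} + 4 \left(-83\right) = - \frac{1}{30} - 332 = - \frac{9961}{30}$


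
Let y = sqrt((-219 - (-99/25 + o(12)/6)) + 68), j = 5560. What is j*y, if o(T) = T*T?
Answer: 2224*I*sqrt(1069) ≈ 72715.0*I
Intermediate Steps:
o(T) = T**2
y = 2*I*sqrt(1069)/5 (y = sqrt((-219 - (-99/25 + 12**2/6)) + 68) = sqrt((-219 - (-99*1/25 + 144*(1/6))) + 68) = sqrt((-219 - (-99/25 + 24)) + 68) = sqrt((-219 - 1*501/25) + 68) = sqrt((-219 - 501/25) + 68) = sqrt(-5976/25 + 68) = sqrt(-4276/25) = 2*I*sqrt(1069)/5 ≈ 13.078*I)
j*y = 5560*(2*I*sqrt(1069)/5) = 2224*I*sqrt(1069)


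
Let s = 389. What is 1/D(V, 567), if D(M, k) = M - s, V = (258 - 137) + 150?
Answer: -1/118 ≈ -0.0084746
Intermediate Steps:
V = 271 (V = 121 + 150 = 271)
D(M, k) = -389 + M (D(M, k) = M - 1*389 = M - 389 = -389 + M)
1/D(V, 567) = 1/(-389 + 271) = 1/(-118) = -1/118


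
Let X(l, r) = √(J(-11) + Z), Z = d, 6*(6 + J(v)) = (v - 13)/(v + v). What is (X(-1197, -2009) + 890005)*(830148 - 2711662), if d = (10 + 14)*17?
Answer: -1674556867570 - 3763028*√12166/11 ≈ -1.6746e+12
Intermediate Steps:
J(v) = -6 + (-13 + v)/(12*v) (J(v) = -6 + ((v - 13)/(v + v))/6 = -6 + ((-13 + v)/((2*v)))/6 = -6 + ((-13 + v)*(1/(2*v)))/6 = -6 + ((-13 + v)/(2*v))/6 = -6 + (-13 + v)/(12*v))
d = 408 (d = 24*17 = 408)
Z = 408
X(l, r) = 2*√12166/11 (X(l, r) = √((1/12)*(-13 - 71*(-11))/(-11) + 408) = √((1/12)*(-1/11)*(-13 + 781) + 408) = √((1/12)*(-1/11)*768 + 408) = √(-64/11 + 408) = √(4424/11) = 2*√12166/11)
(X(-1197, -2009) + 890005)*(830148 - 2711662) = (2*√12166/11 + 890005)*(830148 - 2711662) = (890005 + 2*√12166/11)*(-1881514) = -1674556867570 - 3763028*√12166/11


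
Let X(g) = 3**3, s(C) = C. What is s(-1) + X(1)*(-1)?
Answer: -28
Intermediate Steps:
X(g) = 27
s(-1) + X(1)*(-1) = -1 + 27*(-1) = -1 - 27 = -28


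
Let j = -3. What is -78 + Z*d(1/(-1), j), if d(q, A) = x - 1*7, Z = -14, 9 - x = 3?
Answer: -64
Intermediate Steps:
x = 6 (x = 9 - 1*3 = 9 - 3 = 6)
d(q, A) = -1 (d(q, A) = 6 - 1*7 = 6 - 7 = -1)
-78 + Z*d(1/(-1), j) = -78 - 14*(-1) = -78 + 14 = -64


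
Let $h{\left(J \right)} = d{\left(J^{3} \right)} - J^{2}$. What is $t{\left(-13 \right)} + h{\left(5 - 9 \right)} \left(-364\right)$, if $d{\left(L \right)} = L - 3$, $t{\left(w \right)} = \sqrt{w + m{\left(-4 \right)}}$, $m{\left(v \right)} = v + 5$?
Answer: $30212 + 2 i \sqrt{3} \approx 30212.0 + 3.4641 i$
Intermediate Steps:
$m{\left(v \right)} = 5 + v$
$t{\left(w \right)} = \sqrt{1 + w}$ ($t{\left(w \right)} = \sqrt{w + \left(5 - 4\right)} = \sqrt{w + 1} = \sqrt{1 + w}$)
$d{\left(L \right)} = -3 + L$ ($d{\left(L \right)} = L - 3 = -3 + L$)
$h{\left(J \right)} = -3 + J^{3} - J^{2}$ ($h{\left(J \right)} = \left(-3 + J^{3}\right) - J^{2} = -3 + J^{3} - J^{2}$)
$t{\left(-13 \right)} + h{\left(5 - 9 \right)} \left(-364\right) = \sqrt{1 - 13} + \left(-3 + \left(5 - 9\right)^{3} - \left(5 - 9\right)^{2}\right) \left(-364\right) = \sqrt{-12} + \left(-3 + \left(-4\right)^{3} - \left(-4\right)^{2}\right) \left(-364\right) = 2 i \sqrt{3} + \left(-3 - 64 - 16\right) \left(-364\right) = 2 i \sqrt{3} - -30212 = 2 i \sqrt{3} + 30212 = 30212 + 2 i \sqrt{3}$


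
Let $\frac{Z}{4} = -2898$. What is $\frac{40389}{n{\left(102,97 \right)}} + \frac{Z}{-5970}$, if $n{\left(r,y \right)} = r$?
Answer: $\frac{13461373}{33830} \approx 397.91$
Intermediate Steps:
$Z = -11592$ ($Z = 4 \left(-2898\right) = -11592$)
$\frac{40389}{n{\left(102,97 \right)}} + \frac{Z}{-5970} = \frac{40389}{102} - \frac{11592}{-5970} = 40389 \cdot \frac{1}{102} - - \frac{1932}{995} = \frac{13463}{34} + \frac{1932}{995} = \frac{13461373}{33830}$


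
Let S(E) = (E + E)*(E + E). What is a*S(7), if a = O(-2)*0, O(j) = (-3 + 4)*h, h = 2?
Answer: 0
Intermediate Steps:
S(E) = 4*E² (S(E) = (2*E)*(2*E) = 4*E²)
O(j) = 2 (O(j) = (-3 + 4)*2 = 1*2 = 2)
a = 0 (a = 2*0 = 0)
a*S(7) = 0*(4*7²) = 0*(4*49) = 0*196 = 0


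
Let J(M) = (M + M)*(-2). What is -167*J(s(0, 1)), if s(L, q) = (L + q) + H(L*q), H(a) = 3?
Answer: 2672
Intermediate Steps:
s(L, q) = 3 + L + q (s(L, q) = (L + q) + 3 = 3 + L + q)
J(M) = -4*M (J(M) = (2*M)*(-2) = -4*M)
-167*J(s(0, 1)) = -(-668)*(3 + 0 + 1) = -(-668)*4 = -167*(-16) = 2672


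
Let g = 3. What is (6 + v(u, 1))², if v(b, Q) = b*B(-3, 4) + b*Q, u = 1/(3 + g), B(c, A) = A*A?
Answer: 2809/36 ≈ 78.028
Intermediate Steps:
B(c, A) = A²
u = ⅙ (u = 1/(3 + 3) = 1/6 = ⅙ ≈ 0.16667)
v(b, Q) = 16*b + Q*b (v(b, Q) = b*4² + b*Q = b*16 + Q*b = 16*b + Q*b)
(6 + v(u, 1))² = (6 + (16 + 1)/6)² = (6 + (⅙)*17)² = (6 + 17/6)² = (53/6)² = 2809/36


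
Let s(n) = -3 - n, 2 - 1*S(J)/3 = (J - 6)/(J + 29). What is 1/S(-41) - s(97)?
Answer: 2296/23 ≈ 99.826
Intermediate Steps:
S(J) = 6 - 3*(-6 + J)/(29 + J) (S(J) = 6 - 3*(J - 6)/(J + 29) = 6 - 3*(-6 + J)/(29 + J))
1/S(-41) - s(97) = 1/(3*(64 - 41)/(29 - 41)) - (-3 - 1*97) = 1/(3*23/(-12)) - (-3 - 97) = 1/(3*(-1/12)*23) - 1*(-100) = 1/(-23/4) + 100 = -4/23 + 100 = 2296/23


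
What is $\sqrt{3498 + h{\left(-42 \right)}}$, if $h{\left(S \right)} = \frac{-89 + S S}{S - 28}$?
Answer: $\frac{\sqrt{680918}}{14} \approx 58.941$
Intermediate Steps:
$h{\left(S \right)} = \frac{-89 + S^{2}}{-28 + S}$
$\sqrt{3498 + h{\left(-42 \right)}} = \sqrt{3498 + \frac{-89 + \left(-42\right)^{2}}{-28 - 42}} = \sqrt{3498 + \frac{-89 + 1764}{-70}} = \sqrt{3498 - \frac{335}{14}} = \sqrt{\frac{48637}{14}} = \frac{\sqrt{680918}}{14}$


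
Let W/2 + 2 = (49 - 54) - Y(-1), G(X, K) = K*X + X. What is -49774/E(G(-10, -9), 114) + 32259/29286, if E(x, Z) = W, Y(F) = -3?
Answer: 121494953/19524 ≈ 6222.9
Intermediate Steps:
G(X, K) = X + K*X
W = -8 (W = -4 + 2*((49 - 54) - 1*(-3)) = -4 + 2*(-5 + 3) = -4 + 2*(-2) = -4 - 4 = -8)
E(x, Z) = -8
-49774/E(G(-10, -9), 114) + 32259/29286 = -49774/(-8) + 32259/29286 = -49774*(-⅛) + 32259*(1/29286) = 24887/4 + 10753/9762 = 121494953/19524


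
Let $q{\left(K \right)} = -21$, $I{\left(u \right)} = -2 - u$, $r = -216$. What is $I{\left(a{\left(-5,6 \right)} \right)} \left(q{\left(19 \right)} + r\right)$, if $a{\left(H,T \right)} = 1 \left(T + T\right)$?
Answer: $3318$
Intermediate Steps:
$a{\left(H,T \right)} = 2 T$ ($a{\left(H,T \right)} = 1 \cdot 2 T = 2 T$)
$I{\left(a{\left(-5,6 \right)} \right)} \left(q{\left(19 \right)} + r\right) = \left(-2 - 2 \cdot 6\right) \left(-21 - 216\right) = \left(-2 - 12\right) \left(-237\right) = \left(-14\right) \left(-237\right) = 3318$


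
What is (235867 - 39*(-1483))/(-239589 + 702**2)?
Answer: 293704/253215 ≈ 1.1599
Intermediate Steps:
(235867 - 39*(-1483))/(-239589 + 702**2) = (235867 + 57837)/(-239589 + 492804) = 293704/253215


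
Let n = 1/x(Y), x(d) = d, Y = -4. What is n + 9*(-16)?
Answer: -577/4 ≈ -144.25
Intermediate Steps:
n = -¼ (n = 1/(-4) = -¼ ≈ -0.25000)
n + 9*(-16) = -¼ + 9*(-16) = -¼ - 144 = -577/4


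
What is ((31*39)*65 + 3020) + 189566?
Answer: 271171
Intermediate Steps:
((31*39)*65 + 3020) + 189566 = (1209*65 + 3020) + 189566 = (78585 + 3020) + 189566 = 81605 + 189566 = 271171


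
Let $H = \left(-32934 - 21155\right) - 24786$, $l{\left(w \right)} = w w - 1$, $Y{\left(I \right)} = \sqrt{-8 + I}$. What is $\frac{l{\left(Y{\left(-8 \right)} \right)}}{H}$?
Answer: $\frac{17}{78875} \approx 0.00021553$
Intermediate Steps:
$l{\left(w \right)} = -1 + w^{2}$ ($l{\left(w \right)} = w^{2} - 1 = -1 + w^{2}$)
$H = -78875$ ($H = \left(-32934 - 21155\right) - 24786 = -54089 - 24786 = -78875$)
$\frac{l{\left(Y{\left(-8 \right)} \right)}}{H} = \frac{-1 + \left(\sqrt{-8 - 8}\right)^{2}}{-78875} = \left(-1 + \left(\sqrt{-16}\right)^{2}\right) \left(- \frac{1}{78875}\right) = \left(-1 + \left(4 i\right)^{2}\right) \left(- \frac{1}{78875}\right) = \left(-1 - 16\right) \left(- \frac{1}{78875}\right) = \left(-17\right) \left(- \frac{1}{78875}\right) = \frac{17}{78875}$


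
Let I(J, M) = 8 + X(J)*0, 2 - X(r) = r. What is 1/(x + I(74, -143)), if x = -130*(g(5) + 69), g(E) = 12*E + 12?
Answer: -1/18322 ≈ -5.4579e-5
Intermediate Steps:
g(E) = 12 + 12*E
X(r) = 2 - r
I(J, M) = 8 (I(J, M) = 8 + (2 - J)*0 = 8 + 0 = 8)
x = -18330 (x = -130*((12 + 12*5) + 69) = -130*((12 + 60) + 69) = -130*(72 + 69) = -130*141 = -18330)
1/(x + I(74, -143)) = 1/(-18330 + 8) = 1/(-18322) = -1/18322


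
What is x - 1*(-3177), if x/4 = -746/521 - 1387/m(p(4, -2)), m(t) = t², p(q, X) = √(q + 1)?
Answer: 5370657/2605 ≈ 2061.7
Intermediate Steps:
p(q, X) = √(1 + q)
x = -2905428/2605 (x = 4*(-746/521 - 1387/(1 + 4)) = 4*(-746*1/521 - 1387/((√5)²)) = 4*(-746/521 - 1387/5) = 4*(-726357/2605) = -2905428/2605 ≈ -1115.3)
x - 1*(-3177) = -2905428/2605 - 1*(-3177) = -2905428/2605 + 3177 = 5370657/2605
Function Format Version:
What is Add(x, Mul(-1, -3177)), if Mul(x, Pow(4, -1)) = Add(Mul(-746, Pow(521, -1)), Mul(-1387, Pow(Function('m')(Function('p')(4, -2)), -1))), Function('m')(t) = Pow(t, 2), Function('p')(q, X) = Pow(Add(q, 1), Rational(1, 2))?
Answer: Rational(5370657, 2605) ≈ 2061.7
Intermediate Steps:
Function('p')(q, X) = Pow(Add(1, q), Rational(1, 2))
x = Rational(-2905428, 2605) (x = Mul(4, Add(Mul(-746, Pow(521, -1)), Mul(-1387, Pow(Pow(Pow(Add(1, 4), Rational(1, 2)), 2), -1)))) = Mul(4, Add(Mul(-746, Rational(1, 521)), Mul(-1387, Pow(Pow(Pow(5, Rational(1, 2)), 2), -1)))) = Mul(4, Add(Rational(-746, 521), Mul(-1387, Pow(5, -1)))) = Mul(4, Add(Rational(-746, 521), Mul(-1387, Rational(1, 5)))) = Mul(4, Add(Rational(-746, 521), Rational(-1387, 5))) = Mul(4, Rational(-726357, 2605)) = Rational(-2905428, 2605) ≈ -1115.3)
Add(x, Mul(-1, -3177)) = Add(Rational(-2905428, 2605), Mul(-1, -3177)) = Add(Rational(-2905428, 2605), 3177) = Rational(5370657, 2605)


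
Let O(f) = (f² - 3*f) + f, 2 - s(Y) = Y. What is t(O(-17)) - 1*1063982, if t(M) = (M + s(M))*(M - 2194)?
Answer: -1067724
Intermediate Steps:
s(Y) = 2 - Y
O(f) = f² - 2*f
t(M) = -4388 + 2*M (t(M) = (M + (2 - M))*(M - 2194) = 2*(-2194 + M) = -4388 + 2*M)
t(O(-17)) - 1*1063982 = (-4388 + 2*(-17*(-2 - 17))) - 1*1063982 = (-4388 + 2*(-17*(-19))) - 1063982 = (-4388 + 2*323) - 1063982 = (-4388 + 646) - 1063982 = -3742 - 1063982 = -1067724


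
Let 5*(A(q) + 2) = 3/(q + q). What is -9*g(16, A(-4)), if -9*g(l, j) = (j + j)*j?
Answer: 6889/800 ≈ 8.6113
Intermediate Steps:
A(q) = -2 + 3/(10*q) (A(q) = -2 + (3/(q + q))/5 = -2 + (3/((2*q)))/5 = -2 + (3*(1/(2*q)))/5 = -2 + (3/(2*q))/5 = -2 + 3/(10*q))
g(l, j) = -2*j²/9 (g(l, j) = -(j + j)*j/9 = -2*j*j/9 = -2*j²/9)
-9*g(16, A(-4)) = -(-2)*(-2 + (3/10)/(-4))² = -(-2)*(-2 + (3/10)*(-¼))² = -(-2)*(-2 - 3/40)² = -(-2)*(-83/40)² = -(-2)*6889/1600 = -9*(-6889/7200) = 6889/800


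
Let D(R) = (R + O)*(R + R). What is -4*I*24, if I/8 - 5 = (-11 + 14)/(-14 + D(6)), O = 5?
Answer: -227712/59 ≈ -3859.5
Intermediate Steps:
D(R) = 2*R*(5 + R) (D(R) = (R + 5)*(R + R) = (5 + R)*(2*R) = 2*R*(5 + R))
I = 2372/59 (I = 40 + 8*((-11 + 14)/(-14 + 2*6*(5 + 6))) = 40 + 8*(3/(-14 + 2*6*11)) = 40 + 8*(3/(-14 + 132)) = 40 + 8*(3/118) = 40 + 12/59 = 2372/59 ≈ 40.203)
-4*I*24 = -4*2372/59*24 = -9488/59*24 = -227712/59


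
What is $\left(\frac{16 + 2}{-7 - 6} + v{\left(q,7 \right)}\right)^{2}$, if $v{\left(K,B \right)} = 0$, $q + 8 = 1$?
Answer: $\frac{324}{169} \approx 1.9172$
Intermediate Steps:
$q = -7$ ($q = -8 + 1 = -7$)
$\left(\frac{16 + 2}{-7 - 6} + v{\left(q,7 \right)}\right)^{2} = \left(\frac{16 + 2}{-7 - 6} + 0\right)^{2} = \left(\frac{18}{-13} + 0\right)^{2} = \left(18 \left(- \frac{1}{13}\right) + 0\right)^{2} = \left(- \frac{18}{13} + 0\right)^{2} = \left(- \frac{18}{13}\right)^{2} = \frac{324}{169}$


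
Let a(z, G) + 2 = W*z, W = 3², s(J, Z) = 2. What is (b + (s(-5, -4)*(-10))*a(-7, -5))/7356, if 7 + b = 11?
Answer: 326/1839 ≈ 0.17727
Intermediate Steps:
b = 4 (b = -7 + 11 = 4)
W = 9
a(z, G) = -2 + 9*z
(b + (s(-5, -4)*(-10))*a(-7, -5))/7356 = (4 + (2*(-10))*(-2 + 9*(-7)))/7356 = (4 - 20*(-2 - 63))*(1/7356) = (4 - 20*(-65))*(1/7356) = (4 + 1300)*(1/7356) = 1304*(1/7356) = 326/1839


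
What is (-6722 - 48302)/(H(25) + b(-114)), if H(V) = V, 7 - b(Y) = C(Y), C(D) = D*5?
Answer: -27512/301 ≈ -91.402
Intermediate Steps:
C(D) = 5*D
b(Y) = 7 - 5*Y
(-6722 - 48302)/(H(25) + b(-114)) = (-6722 - 48302)/(25 + (7 - 5*(-114))) = -55024/(25 + (7 + 570)) = -55024/(25 + 577) = -55024/602 = -55024*1/602 = -27512/301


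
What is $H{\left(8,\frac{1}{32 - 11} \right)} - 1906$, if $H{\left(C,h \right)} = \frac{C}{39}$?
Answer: $- \frac{74326}{39} \approx -1905.8$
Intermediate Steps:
$H{\left(C,h \right)} = \frac{C}{39}$ ($H{\left(C,h \right)} = C \frac{1}{39} = \frac{C}{39}$)
$H{\left(8,\frac{1}{32 - 11} \right)} - 1906 = \frac{1}{39} \cdot 8 - 1906 = \frac{8}{39} - 1906 = - \frac{74326}{39}$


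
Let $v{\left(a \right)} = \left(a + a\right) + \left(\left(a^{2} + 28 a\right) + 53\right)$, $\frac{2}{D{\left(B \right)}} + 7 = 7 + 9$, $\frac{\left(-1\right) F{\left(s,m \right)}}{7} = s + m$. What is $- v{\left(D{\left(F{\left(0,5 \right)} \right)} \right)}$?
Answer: $- \frac{4837}{81} \approx -59.716$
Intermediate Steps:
$F{\left(s,m \right)} = - 7 m - 7 s$ ($F{\left(s,m \right)} = - 7 \left(s + m\right) = - 7 \left(m + s\right) = - 7 m - 7 s$)
$D{\left(B \right)} = \frac{2}{9}$ ($D{\left(B \right)} = \frac{2}{-7 + \left(7 + 9\right)} = \frac{2}{-7 + 16} = \frac{2}{9}$)
$v{\left(a \right)} = 53 + a^{2} + 30 a$ ($v{\left(a \right)} = 2 a + \left(53 + a^{2} + 28 a\right) = 53 + a^{2} + 30 a$)
$- v{\left(D{\left(F{\left(0,5 \right)} \right)} \right)} = - (53 + \left(\frac{2}{9}\right)^{2} + 30 \cdot \frac{2}{9}) = - (53 + \frac{4}{81} + \frac{20}{3}) = \left(-1\right) \frac{4837}{81} = - \frac{4837}{81}$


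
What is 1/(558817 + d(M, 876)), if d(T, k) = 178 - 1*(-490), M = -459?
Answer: 1/559485 ≈ 1.7874e-6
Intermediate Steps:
d(T, k) = 668 (d(T, k) = 178 + 490 = 668)
1/(558817 + d(M, 876)) = 1/(558817 + 668) = 1/559485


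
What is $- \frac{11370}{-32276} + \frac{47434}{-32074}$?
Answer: $- \frac{291574601}{258805106} \approx -1.1266$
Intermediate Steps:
$- \frac{11370}{-32276} + \frac{47434}{-32074} = \left(-11370\right) \left(- \frac{1}{32276}\right) + 47434 \left(- \frac{1}{32074}\right) = \frac{5685}{16138} - \frac{23717}{16037} = - \frac{291574601}{258805106}$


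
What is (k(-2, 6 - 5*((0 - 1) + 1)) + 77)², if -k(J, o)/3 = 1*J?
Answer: 6889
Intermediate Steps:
k(J, o) = -3*J
(k(-2, 6 - 5*((0 - 1) + 1)) + 77)² = (-3*(-2) + 77)² = (6 + 77)² = 83² = 6889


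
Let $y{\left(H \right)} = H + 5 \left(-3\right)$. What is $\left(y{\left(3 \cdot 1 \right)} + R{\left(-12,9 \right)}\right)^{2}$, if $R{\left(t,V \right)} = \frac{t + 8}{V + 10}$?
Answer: $\frac{53824}{361} \approx 149.1$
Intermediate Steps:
$R{\left(t,V \right)} = \frac{8 + t}{10 + V}$
$y{\left(H \right)} = -15 + H$ ($y{\left(H \right)} = H - 15 = -15 + H$)
$\left(y{\left(3 \cdot 1 \right)} + R{\left(-12,9 \right)}\right)^{2} = \left(\left(-15 + 3 \cdot 1\right) + \frac{8 - 12}{10 + 9}\right)^{2} = \left(\left(-15 + 3\right) + \frac{1}{19} \left(-4\right)\right)^{2} = \left(-12 + \frac{1}{19} \left(-4\right)\right)^{2} = \left(-12 - \frac{4}{19}\right)^{2} = \left(- \frac{232}{19}\right)^{2} = \frac{53824}{361}$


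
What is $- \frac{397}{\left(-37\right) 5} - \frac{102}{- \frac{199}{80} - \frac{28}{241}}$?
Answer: $\frac{127914201}{3095605} \approx 41.321$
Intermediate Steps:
$- \frac{397}{\left(-37\right) 5} - \frac{102}{- \frac{199}{80} - \frac{28}{241}} = - \frac{397}{-185} - \frac{102}{\left(-199\right) \frac{1}{80} - \frac{28}{241}} = \left(-397\right) \left(- \frac{1}{185}\right) - \frac{102}{- \frac{199}{80} - \frac{28}{241}} = \frac{397}{185} - \frac{102}{- \frac{50199}{19280}} = \frac{397}{185} - - \frac{655520}{16733} = \frac{397}{185} + \frac{655520}{16733} = \frac{127914201}{3095605}$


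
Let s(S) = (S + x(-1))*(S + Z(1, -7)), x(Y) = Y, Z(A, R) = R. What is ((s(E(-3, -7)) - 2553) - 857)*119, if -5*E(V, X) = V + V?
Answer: -10148201/25 ≈ -4.0593e+5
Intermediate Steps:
E(V, X) = -2*V/5 (E(V, X) = -(V + V)/5 = -2*V/5)
s(S) = (-1 + S)*(-7 + S) (s(S) = (S - 1)*(S - 7) = (-1 + S)*(-7 + S))
((s(E(-3, -7)) - 2553) - 857)*119 = (((7 + (-⅖*(-3))² - (-16)*(-3)/5) - 2553) - 857)*119 = (((7 + (6/5)² - 8*6/5) - 2553) - 857)*119 = (((7 + 36/25 - 48/5) - 2553) - 857)*119 = ((-29/25 - 2553) - 857)*119 = (-63854/25 - 857)*119 = -85279/25*119 = -10148201/25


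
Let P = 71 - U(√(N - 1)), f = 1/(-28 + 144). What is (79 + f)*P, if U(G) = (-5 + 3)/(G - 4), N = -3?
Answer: 647049/116 - 1833*I/116 ≈ 5578.0 - 15.802*I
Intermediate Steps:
f = 1/116 ≈ 0.0086207
U(G) = -2/(-4 + G)
P = 71 + (-4 - 2*I)/10 (P = 71 - (-2)/(-4 + √(-3 - 1)) = 71 - (-2)/(-4 + √(-4)) = 71 - (-2)/(-4 + 2*I) = 71 - (-2)*(-4 - 2*I)/20 = 71 - (-1)*(-4 - 2*I)/10 = 71 + (-4 - 2*I)/10 ≈ 70.6 - 0.2*I)
(79 + f)*P = (79 + 1/116)*(353/5 - I/5) = 9165*(353/5 - I/5)/116 = 647049/116 - 1833*I/116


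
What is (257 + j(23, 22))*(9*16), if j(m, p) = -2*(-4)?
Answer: 38160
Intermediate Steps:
j(m, p) = 8
(257 + j(23, 22))*(9*16) = (257 + 8)*(9*16) = 265*144 = 38160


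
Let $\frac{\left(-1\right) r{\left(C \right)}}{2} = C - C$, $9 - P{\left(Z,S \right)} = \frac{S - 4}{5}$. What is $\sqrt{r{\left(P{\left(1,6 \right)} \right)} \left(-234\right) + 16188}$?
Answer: $2 \sqrt{4047} \approx 127.23$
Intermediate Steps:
$P{\left(Z,S \right)} = \frac{49}{5} - \frac{S}{5}$ ($P{\left(Z,S \right)} = 9 - \frac{S - 4}{5} = 9 - \left(S - 4\right) \frac{1}{5} = 9 - \left(-4 + S\right) \frac{1}{5} = 9 - \left(- \frac{4}{5} + \frac{S}{5}\right) = \frac{49}{5} - \frac{S}{5}$)
$r{\left(C \right)} = 0$ ($r{\left(C \right)} = - 2 \left(C - C\right) = \left(-2\right) 0 = 0$)
$\sqrt{r{\left(P{\left(1,6 \right)} \right)} \left(-234\right) + 16188} = \sqrt{0 \left(-234\right) + 16188} = \sqrt{0 + 16188} = \sqrt{16188} = 2 \sqrt{4047}$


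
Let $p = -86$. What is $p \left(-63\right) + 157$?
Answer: $5575$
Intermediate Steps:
$p \left(-63\right) + 157 = \left(-86\right) \left(-63\right) + 157 = 5418 + 157 = 5575$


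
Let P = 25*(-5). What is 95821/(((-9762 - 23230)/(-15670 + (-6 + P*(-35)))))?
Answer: 1082873121/32992 ≈ 32822.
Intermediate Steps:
P = -125
95821/(((-9762 - 23230)/(-15670 + (-6 + P*(-35))))) = 95821/(((-9762 - 23230)/(-15670 + (-6 - 125*(-35))))) = 95821/((-32992/(-15670 + (-6 + 4375)))) = 95821/((-32992/(-15670 + 4369))) = 95821/((-32992/(-11301))) = 95821/((-32992*(-1/11301))) = 95821/(32992/11301) = 95821*(11301/32992) = 1082873121/32992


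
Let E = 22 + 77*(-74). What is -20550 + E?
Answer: -26226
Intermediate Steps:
E = -5676 (E = 22 - 5698 = -5676)
-20550 + E = -20550 - 5676 = -26226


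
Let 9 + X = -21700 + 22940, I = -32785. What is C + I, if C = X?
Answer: -31554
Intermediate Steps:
X = 1231 (X = -9 + (-21700 + 22940) = -9 + 1240 = 1231)
C = 1231
C + I = 1231 - 32785 = -31554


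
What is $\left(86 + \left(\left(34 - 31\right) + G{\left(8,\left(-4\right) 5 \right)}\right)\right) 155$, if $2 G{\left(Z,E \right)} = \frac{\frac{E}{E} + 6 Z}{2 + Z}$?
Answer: $\frac{56699}{4} \approx 14175.0$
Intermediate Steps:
$G{\left(Z,E \right)} = \frac{1 + 6 Z}{2 \left(2 + Z\right)}$ ($G{\left(Z,E \right)} = \frac{\left(\frac{E}{E} + 6 Z\right) \frac{1}{2 + Z}}{2} = \frac{\left(1 + 6 Z\right) \frac{1}{2 + Z}}{2} = \frac{\frac{1}{2 + Z} \left(1 + 6 Z\right)}{2} = \frac{1 + 6 Z}{2 \left(2 + Z\right)}$)
$\left(86 + \left(\left(34 - 31\right) + G{\left(8,\left(-4\right) 5 \right)}\right)\right) 155 = \left(86 + \left(\left(34 - 31\right) + \frac{1 + 6 \cdot 8}{2 \left(2 + 8\right)}\right)\right) 155 = \left(86 + \left(3 + \frac{1 + 48}{2 \cdot 10}\right)\right) 155 = \left(86 + \left(3 + \frac{1}{2} \cdot \frac{1}{10} \cdot 49\right)\right) 155 = \left(86 + \left(3 + \frac{49}{20}\right)\right) 155 = \left(86 + \frac{109}{20}\right) 155 = \frac{1829}{20} \cdot 155 = \frac{56699}{4}$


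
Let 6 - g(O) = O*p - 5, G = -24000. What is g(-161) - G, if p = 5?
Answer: 24816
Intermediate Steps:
g(O) = 11 - 5*O (g(O) = 6 - (O*5 - 5) = 6 - (5*O - 5) = 6 - (-5 + 5*O) = 6 + (5 - 5*O) = 11 - 5*O)
g(-161) - G = (11 - 5*(-161)) - 1*(-24000) = (11 + 805) + 24000 = 816 + 24000 = 24816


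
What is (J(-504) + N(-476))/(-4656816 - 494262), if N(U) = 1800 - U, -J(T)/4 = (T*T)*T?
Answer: -256049266/2575539 ≈ -99.416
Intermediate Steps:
J(T) = -4*T³ (J(T) = -4*T*T*T = -4*T²*T = -4*T³)
(J(-504) + N(-476))/(-4656816 - 494262) = (-4*(-504)³ + (1800 - 1*(-476)))/(-4656816 - 494262) = (-4*(-128024064) + (1800 + 476))/(-5151078) = (512096256 + 2276)*(-1/5151078) = 512098532*(-1/5151078) = -256049266/2575539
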